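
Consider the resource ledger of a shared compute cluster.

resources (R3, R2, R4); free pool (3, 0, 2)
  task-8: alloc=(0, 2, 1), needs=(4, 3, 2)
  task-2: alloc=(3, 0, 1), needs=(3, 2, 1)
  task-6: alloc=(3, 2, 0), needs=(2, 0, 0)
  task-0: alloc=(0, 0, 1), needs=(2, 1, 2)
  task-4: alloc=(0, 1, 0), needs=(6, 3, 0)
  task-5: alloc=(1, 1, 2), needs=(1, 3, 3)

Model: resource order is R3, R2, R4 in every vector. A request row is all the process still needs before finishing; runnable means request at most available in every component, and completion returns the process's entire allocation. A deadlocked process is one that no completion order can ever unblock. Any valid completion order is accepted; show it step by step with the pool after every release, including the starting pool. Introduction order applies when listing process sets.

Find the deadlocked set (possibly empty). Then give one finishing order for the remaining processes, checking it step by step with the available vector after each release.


Deadlocked: task-8, task-4 and task-5.
Key observation: once task-6, task-2, task-0 finish, the pool peaks at (9, 2, 4) — and every remaining process still needs more R2 than that.
The rest can finish in the order task-6, task-2, task-0. Verifying each step:
  pool = (3, 0, 2)
  task-6 needs (2, 0, 0) <= (3, 0, 2) -> finishes; pool += (3, 2, 0) = (6, 2, 2)
  task-2 needs (3, 2, 1) <= (6, 2, 2) -> finishes; pool += (3, 0, 1) = (9, 2, 3)
  task-0 needs (2, 1, 2) <= (9, 2, 3) -> finishes; pool += (0, 0, 1) = (9, 2, 4)
None of the blocked processes ever fits:
  task-8 still needs (4, 3, 2) but only (9, 2, 4) is free — short on R2
  task-4 still needs (6, 3, 0) but only (9, 2, 4) is free — short on R2
  task-5 still needs (1, 3, 3) but only (9, 2, 4) is free — short on R2


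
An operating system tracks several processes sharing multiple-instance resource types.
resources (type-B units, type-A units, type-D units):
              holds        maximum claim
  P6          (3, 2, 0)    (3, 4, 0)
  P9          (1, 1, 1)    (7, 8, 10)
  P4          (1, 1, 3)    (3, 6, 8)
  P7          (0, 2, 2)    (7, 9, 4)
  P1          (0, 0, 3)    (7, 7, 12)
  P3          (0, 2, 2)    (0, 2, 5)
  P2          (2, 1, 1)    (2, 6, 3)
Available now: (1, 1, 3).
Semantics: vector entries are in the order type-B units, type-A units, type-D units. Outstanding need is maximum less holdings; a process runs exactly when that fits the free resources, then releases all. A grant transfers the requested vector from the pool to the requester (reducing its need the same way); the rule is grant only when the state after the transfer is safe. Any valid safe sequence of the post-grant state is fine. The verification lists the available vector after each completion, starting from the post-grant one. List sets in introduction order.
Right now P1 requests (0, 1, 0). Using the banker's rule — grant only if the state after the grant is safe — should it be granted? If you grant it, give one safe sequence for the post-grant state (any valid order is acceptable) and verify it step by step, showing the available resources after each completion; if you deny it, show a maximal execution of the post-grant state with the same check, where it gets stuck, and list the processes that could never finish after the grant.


DENY — the pretend-granted state is unsafe.
Key observation: the wall is type-A units: completing P3, P6 brings the pool only to (4, 4, 5), and all the rest need more.
On the post-grant state, P3, P6 is a maximal run — nothing extends it. Walking it through:
  pool = (1, 0, 3)
  P3 needs (0, 0, 3) <= (1, 0, 3) -> finishes; pool += (0, 2, 2) = (1, 2, 5)
  P6 needs (0, 2, 0) <= (1, 2, 5) -> finishes; pool += (3, 2, 0) = (4, 4, 5)
  blocked: P9 wants (6, 7, 9), pool (4, 4, 5) — not enough type-B units, type-A units and type-D units
  blocked: P4 wants (2, 5, 5), pool (4, 4, 5) — not enough type-A units
  blocked: P7 wants (7, 7, 2), pool (4, 4, 5) — not enough type-B units and type-A units
  blocked: P1 wants (7, 6, 9), pool (4, 4, 5) — not enough type-B units, type-A units and type-D units
  blocked: P2 wants (0, 5, 2), pool (4, 4, 5) — not enough type-A units
Post-grant, the permanently blocked set is P9, P4, P7, P1 and P2.


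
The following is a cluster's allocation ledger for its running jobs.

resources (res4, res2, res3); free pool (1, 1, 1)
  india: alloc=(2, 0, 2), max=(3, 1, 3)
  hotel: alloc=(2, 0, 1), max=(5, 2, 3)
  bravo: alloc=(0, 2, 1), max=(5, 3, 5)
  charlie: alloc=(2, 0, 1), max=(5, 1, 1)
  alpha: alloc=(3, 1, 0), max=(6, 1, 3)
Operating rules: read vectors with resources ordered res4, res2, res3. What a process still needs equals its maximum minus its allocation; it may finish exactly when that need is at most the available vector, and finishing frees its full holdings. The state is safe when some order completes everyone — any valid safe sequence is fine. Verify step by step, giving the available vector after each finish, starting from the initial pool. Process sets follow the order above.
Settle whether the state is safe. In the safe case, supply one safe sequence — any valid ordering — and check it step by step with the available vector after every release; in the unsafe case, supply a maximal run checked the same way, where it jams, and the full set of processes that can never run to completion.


SAFE, for example via the order india, charlie, bravo, hotel, alpha.
Key observation: india marks the first exact bind of the order: its need (1, 1, 1) fits the free (1, 1, 1) with zero slack on a requested resource.
Step-by-step check:
  pool = (1, 1, 1)
  run india (needs (1, 1, 1), free (1, 1, 1)); after release of (2, 0, 2) the pool is (3, 1, 3)
  run charlie (needs (3, 1, 0), free (3, 1, 3)); after release of (2, 0, 1) the pool is (5, 1, 4)
  run bravo (needs (5, 1, 4), free (5, 1, 4)); after release of (0, 2, 1) the pool is (5, 3, 5)
  run hotel (needs (3, 2, 2), free (5, 3, 5)); after release of (2, 0, 1) the pool is (7, 3, 6)
  run alpha (needs (3, 0, 3), free (7, 3, 6)); after release of (3, 1, 0) the pool is (10, 4, 6)


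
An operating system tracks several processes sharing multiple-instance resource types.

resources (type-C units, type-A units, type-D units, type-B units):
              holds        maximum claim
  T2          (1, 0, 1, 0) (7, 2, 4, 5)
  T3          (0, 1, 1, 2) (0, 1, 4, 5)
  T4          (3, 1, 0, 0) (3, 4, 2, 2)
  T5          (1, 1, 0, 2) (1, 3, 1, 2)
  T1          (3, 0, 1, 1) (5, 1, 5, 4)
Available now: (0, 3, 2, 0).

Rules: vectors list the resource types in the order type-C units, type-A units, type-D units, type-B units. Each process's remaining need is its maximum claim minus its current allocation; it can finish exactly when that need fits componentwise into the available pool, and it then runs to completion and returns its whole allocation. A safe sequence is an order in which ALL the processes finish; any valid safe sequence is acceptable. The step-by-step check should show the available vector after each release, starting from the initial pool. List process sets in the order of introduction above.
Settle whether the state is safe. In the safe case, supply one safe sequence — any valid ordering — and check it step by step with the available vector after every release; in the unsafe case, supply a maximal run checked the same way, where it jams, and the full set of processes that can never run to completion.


UNSAFE — no complete ordering exists.
Key observation: type-D units is the bottleneck — with T5, T4 done the pool holds (4, 5, 2, 2), short of every remaining need.
The run T5, T4 cannot be extended any further. Step-by-step check:
  pool = (0, 3, 2, 0)
  T5: need (0, 2, 1, 0) fits (0, 3, 2, 0); releases (1, 1, 0, 2), pool now (1, 4, 2, 2)
  T4: need (0, 3, 2, 2) fits (1, 4, 2, 2); releases (3, 1, 0, 0), pool now (4, 5, 2, 2)
  blocked: T2 wants (6, 2, 3, 5), pool (4, 5, 2, 2) — not enough type-C units, type-D units and type-B units
  blocked: T3 wants (0, 0, 3, 3), pool (4, 5, 2, 2) — not enough type-D units and type-B units
  blocked: T1 wants (2, 1, 4, 3), pool (4, 5, 2, 2) — not enough type-D units and type-B units
Never able to finish: T2, T3 and T1.


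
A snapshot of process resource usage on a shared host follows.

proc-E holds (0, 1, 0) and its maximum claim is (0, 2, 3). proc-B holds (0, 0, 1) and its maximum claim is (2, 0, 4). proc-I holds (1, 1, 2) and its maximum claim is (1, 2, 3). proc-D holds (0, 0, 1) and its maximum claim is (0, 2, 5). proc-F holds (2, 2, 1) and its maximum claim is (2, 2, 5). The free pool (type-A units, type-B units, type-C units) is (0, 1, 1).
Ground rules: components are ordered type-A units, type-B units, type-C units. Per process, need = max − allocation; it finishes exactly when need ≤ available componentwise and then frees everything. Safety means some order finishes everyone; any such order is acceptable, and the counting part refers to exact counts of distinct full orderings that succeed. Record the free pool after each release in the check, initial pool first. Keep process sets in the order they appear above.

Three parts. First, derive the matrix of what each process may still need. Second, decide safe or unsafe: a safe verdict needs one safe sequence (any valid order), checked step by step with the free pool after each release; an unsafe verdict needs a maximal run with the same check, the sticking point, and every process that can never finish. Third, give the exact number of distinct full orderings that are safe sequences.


(1) Outstanding need per process (order type-A units, type-B units, type-C units):
  proc-E: (0, 1, 3)
  proc-B: (2, 0, 3)
  proc-I: (0, 1, 1)
  proc-D: (0, 2, 4)
  proc-F: (0, 0, 4)
(2) UNSAFE — no complete ordering exists.
Key observation: after proc-I, proc-E the pool peaks at (1, 3, 3), and each blocked process is short somewhere: proc-B on type-A units; proc-D on type-C units; proc-F on type-C units.
The run proc-I, proc-E cannot be extended any further. Check, step by step:
  pool = (0, 1, 1)
  run proc-I (needs (0, 1, 1), free (0, 1, 1)); after release of (1, 1, 2) the pool is (1, 2, 3)
  run proc-E (needs (0, 1, 3), free (1, 2, 3)); after release of (0, 1, 0) the pool is (1, 3, 3)
  proc-B cannot run: need (2, 0, 3) vs free (1, 3, 3) (insufficient type-A units)
  proc-D cannot run: need (0, 2, 4) vs free (1, 3, 3) (insufficient type-C units)
  proc-F cannot run: need (0, 0, 4) vs free (1, 3, 3) (insufficient type-C units)
Never able to finish: proc-B, proc-D and proc-F.
(3) The exact count: 0 of the possible complete orderings are safe sequences.


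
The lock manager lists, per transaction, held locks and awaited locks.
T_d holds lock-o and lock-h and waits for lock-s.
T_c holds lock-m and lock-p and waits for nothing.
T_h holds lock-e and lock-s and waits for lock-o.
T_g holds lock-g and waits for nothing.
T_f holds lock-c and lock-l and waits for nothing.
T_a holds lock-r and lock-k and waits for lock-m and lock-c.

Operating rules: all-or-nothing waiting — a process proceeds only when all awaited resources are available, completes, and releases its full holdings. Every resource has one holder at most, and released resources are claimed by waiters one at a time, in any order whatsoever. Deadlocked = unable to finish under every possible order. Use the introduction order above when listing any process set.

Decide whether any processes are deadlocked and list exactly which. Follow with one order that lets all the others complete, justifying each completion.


The deadlocked set is T_d and T_h.
Key observation: the knot is the closed ring of waits T_d -> T_h -> T_d; no other process is dragged down with it.
The rest can finish in the order T_f, T_c, T_a, T_g.
Step-by-step check:
  run T_f (it waits on nothing); releases lock-c and lock-l
  run T_c (it waits on nothing); releases lock-m and lock-p
  run T_a (all its waits — lock-m and lock-c — are resolved); releases lock-r and lock-k
  run T_g (it waits on nothing); releases lock-g


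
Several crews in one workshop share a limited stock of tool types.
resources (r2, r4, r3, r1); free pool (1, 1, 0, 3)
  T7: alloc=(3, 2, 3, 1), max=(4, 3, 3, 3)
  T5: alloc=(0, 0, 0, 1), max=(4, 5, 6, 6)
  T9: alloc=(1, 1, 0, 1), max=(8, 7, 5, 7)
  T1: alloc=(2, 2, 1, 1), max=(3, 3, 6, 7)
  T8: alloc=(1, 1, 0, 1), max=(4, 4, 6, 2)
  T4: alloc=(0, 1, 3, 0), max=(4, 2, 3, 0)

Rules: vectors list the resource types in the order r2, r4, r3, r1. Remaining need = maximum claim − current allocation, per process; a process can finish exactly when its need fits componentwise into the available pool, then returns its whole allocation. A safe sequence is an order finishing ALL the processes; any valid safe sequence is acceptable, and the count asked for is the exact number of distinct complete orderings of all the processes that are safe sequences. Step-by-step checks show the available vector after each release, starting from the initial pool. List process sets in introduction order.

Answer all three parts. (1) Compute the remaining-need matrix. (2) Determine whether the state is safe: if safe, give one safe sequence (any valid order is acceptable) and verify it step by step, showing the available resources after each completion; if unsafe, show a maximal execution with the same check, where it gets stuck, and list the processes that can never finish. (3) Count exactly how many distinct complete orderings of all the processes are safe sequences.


(1) Outstanding need per process (order r2, r4, r3, r1):
  T7: (1, 1, 0, 2)
  T5: (4, 5, 6, 5)
  T9: (7, 6, 5, 6)
  T1: (1, 1, 5, 6)
  T8: (3, 3, 6, 1)
  T4: (4, 1, 0, 0)
(2) The state is SAFE; one workable sequence: T7, T4, T8, T5, T1, T9.
Key observation: reading the order forward, T7 is the first process whose need (1, 1, 0, 2) meets the free pool (1, 1, 0, 3) exactly on a resource it requests.
Step-by-step check:
  pool = (1, 1, 0, 3)
  T7 needs (1, 1, 0, 2) <= (1, 1, 0, 3) -> finishes; pool += (3, 2, 3, 1) = (4, 3, 3, 4)
  T4 needs (4, 1, 0, 0) <= (4, 3, 3, 4) -> finishes; pool += (0, 1, 3, 0) = (4, 4, 6, 4)
  T8 needs (3, 3, 6, 1) <= (4, 4, 6, 4) -> finishes; pool += (1, 1, 0, 1) = (5, 5, 6, 5)
  T5 needs (4, 5, 6, 5) <= (5, 5, 6, 5) -> finishes; pool += (0, 0, 0, 1) = (5, 5, 6, 6)
  T1 needs (1, 1, 5, 6) <= (5, 5, 6, 6) -> finishes; pool += (2, 2, 1, 1) = (7, 7, 7, 7)
  T9 needs (7, 6, 5, 6) <= (7, 7, 7, 7) -> finishes; pool += (1, 1, 0, 1) = (8, 8, 7, 8)
(3) Exactly 1 of the possible complete orderings is a safe sequence.


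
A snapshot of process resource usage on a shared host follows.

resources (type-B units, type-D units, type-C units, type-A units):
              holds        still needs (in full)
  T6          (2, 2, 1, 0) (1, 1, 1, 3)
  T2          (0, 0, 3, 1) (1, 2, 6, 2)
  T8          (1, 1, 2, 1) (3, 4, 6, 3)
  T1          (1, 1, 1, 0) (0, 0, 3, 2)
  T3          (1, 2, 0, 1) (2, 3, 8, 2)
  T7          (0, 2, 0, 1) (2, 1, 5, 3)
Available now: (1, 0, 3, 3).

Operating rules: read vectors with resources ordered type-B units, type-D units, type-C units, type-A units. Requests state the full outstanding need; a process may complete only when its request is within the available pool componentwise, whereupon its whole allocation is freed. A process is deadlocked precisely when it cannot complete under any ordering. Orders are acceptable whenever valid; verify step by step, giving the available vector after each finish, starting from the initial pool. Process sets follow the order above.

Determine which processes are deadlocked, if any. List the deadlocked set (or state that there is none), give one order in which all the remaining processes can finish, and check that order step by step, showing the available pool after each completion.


The deadlocked set is T2, T8 and T3.
Key observation: type-C units is the bottleneck — with T1, T6, T7 done the pool holds (4, 5, 5, 4), short of every remaining need.
The rest can finish in the order T1, T6, T7. Verifying each step:
  pool = (1, 0, 3, 3)
  run T1 (needs (0, 0, 3, 2), free (1, 0, 3, 3)); after release of (1, 1, 1, 0) the pool is (2, 1, 4, 3)
  run T6 (needs (1, 1, 1, 3), free (2, 1, 4, 3)); after release of (2, 2, 1, 0) the pool is (4, 3, 5, 3)
  run T7 (needs (2, 1, 5, 3), free (4, 3, 5, 3)); after release of (0, 2, 0, 1) the pool is (4, 5, 5, 4)
The blocked processes can never fit:
  blocked: T2 wants (1, 2, 6, 2), pool (4, 5, 5, 4) — not enough type-C units
  blocked: T8 wants (3, 4, 6, 3), pool (4, 5, 5, 4) — not enough type-C units
  blocked: T3 wants (2, 3, 8, 2), pool (4, 5, 5, 4) — not enough type-C units


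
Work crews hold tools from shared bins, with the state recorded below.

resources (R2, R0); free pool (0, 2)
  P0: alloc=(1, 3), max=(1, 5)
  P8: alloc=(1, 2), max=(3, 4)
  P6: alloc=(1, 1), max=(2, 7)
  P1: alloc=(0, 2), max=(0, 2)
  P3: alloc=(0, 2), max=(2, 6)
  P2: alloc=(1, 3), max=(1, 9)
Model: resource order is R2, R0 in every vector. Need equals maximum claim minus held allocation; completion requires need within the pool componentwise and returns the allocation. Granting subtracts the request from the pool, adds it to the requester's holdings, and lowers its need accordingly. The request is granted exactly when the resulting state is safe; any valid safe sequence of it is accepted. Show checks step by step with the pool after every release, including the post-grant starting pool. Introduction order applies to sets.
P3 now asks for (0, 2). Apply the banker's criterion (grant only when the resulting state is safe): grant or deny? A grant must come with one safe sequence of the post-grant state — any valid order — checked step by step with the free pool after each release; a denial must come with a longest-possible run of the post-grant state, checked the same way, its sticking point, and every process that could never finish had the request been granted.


DENY: after the grant no complete ordering would exist.
Key observation: after P1, P0 the pool peaks at (1, 5), and each blocked process is short somewhere: P8 on R2; P6 on R0; P3 on R2; P2 on R0.
Pretend the grant happened; the run P1, P0 goes as far as possible. Check, step by step:
  pool = (0, 0)
  P1 needs (0, 0) <= (0, 0) -> finishes; pool += (0, 2) = (0, 2)
  P0 needs (0, 2) <= (0, 2) -> finishes; pool += (1, 3) = (1, 5)
  blocked: P8 wants (2, 2), pool (1, 5) — not enough R2
  blocked: P6 wants (1, 6), pool (1, 5) — not enough R0
  blocked: P3 wants (2, 2), pool (1, 5) — not enough R2
  blocked: P2 wants (0, 6), pool (1, 5) — not enough R0
Post-grant, the permanently blocked set is P8, P6, P3 and P2.


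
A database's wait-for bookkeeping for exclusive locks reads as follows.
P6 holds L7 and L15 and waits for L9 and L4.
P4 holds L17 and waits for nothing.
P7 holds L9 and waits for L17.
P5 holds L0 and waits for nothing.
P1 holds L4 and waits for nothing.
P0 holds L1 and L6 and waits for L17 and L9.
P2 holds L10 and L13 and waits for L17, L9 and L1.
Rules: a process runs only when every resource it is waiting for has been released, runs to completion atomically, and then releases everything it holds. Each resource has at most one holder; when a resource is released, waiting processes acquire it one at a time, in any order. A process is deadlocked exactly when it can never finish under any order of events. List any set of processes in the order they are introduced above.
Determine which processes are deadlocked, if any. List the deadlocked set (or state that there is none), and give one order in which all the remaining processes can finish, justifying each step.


Nothing here is deadlocked.
Key observation: every chain of waits terminates; starting from the processes that wait on nothing, all the rest unlock in turn.
A valid finishing order for the others: P4, P7, P0, P5, P1, P6, P2.
Step-by-step check:
  run P4 (it waits on nothing); releases L17
  P7 waits on L17 — all released -> runs and releases L9
  P0 waits on L17 and L9 — all released -> runs and releases L1 and L6
  run P5 (it waits on nothing); releases L0
  run P1 (it waits on nothing); releases L4
  P6 waits on L9 and L4 — all released -> runs and releases L7 and L15
  P2 waits on L17, L9 and L1 — all released -> runs and releases L10 and L13


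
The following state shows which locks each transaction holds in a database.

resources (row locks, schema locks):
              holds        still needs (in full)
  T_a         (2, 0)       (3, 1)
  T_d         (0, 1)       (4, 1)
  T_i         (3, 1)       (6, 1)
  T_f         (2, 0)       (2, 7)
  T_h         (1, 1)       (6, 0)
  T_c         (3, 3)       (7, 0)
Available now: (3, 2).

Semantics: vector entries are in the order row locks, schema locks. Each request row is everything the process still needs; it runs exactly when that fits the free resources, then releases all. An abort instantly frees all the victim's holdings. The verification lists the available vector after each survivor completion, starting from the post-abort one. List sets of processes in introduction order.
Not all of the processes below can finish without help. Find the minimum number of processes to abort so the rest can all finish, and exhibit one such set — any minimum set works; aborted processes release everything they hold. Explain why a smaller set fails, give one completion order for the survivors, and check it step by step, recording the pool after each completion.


Minimum abort set: T_i.
Key observation: T_h could never have finished before the abort; with (3, 1) returned by T_i, it fits at step 2.
Minimality: the empty abort set fails — the state is deadlocked as it stands.
Survivors finish in the order: T_d, T_h, T_c, T_f, T_a. Check, step by step (pool after the aborts first):
  pool = (6, 3)
  T_d needs (4, 1) <= (6, 3) -> finishes; pool += (0, 1) = (6, 4)
  T_h needs (6, 0) <= (6, 4) -> finishes; pool += (1, 1) = (7, 5)
  T_c needs (7, 0) <= (7, 5) -> finishes; pool += (3, 3) = (10, 8)
  T_f needs (2, 7) <= (10, 8) -> finishes; pool += (2, 0) = (12, 8)
  T_a needs (3, 1) <= (12, 8) -> finishes; pool += (2, 0) = (14, 8)


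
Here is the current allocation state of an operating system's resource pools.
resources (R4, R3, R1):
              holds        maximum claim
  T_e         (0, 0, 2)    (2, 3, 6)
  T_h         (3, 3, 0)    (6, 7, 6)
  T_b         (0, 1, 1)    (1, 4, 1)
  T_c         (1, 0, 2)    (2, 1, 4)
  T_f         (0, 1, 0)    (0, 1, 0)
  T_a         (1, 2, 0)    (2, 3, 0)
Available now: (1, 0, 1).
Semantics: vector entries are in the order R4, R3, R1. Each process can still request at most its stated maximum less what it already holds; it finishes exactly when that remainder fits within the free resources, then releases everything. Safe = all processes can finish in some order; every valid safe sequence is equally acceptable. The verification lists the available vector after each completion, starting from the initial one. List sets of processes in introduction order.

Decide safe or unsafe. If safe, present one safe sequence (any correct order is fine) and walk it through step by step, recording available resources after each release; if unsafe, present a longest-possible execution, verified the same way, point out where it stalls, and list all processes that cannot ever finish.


SAFE, for example via the order T_f, T_a, T_b, T_c, T_e, T_h.
Key observation: the first exact fit in this order is T_a — it needs (1, 1, 0) with (1, 1, 1) free, meeting a requested resource to the last unit.
Step-by-step check:
  pool = (1, 0, 1)
  T_f needs (0, 0, 0) <= (1, 0, 1) -> finishes; pool += (0, 1, 0) = (1, 1, 1)
  T_a needs (1, 1, 0) <= (1, 1, 1) -> finishes; pool += (1, 2, 0) = (2, 3, 1)
  T_b needs (1, 3, 0) <= (2, 3, 1) -> finishes; pool += (0, 1, 1) = (2, 4, 2)
  T_c needs (1, 1, 2) <= (2, 4, 2) -> finishes; pool += (1, 0, 2) = (3, 4, 4)
  T_e needs (2, 3, 4) <= (3, 4, 4) -> finishes; pool += (0, 0, 2) = (3, 4, 6)
  T_h needs (3, 4, 6) <= (3, 4, 6) -> finishes; pool += (3, 3, 0) = (6, 7, 6)


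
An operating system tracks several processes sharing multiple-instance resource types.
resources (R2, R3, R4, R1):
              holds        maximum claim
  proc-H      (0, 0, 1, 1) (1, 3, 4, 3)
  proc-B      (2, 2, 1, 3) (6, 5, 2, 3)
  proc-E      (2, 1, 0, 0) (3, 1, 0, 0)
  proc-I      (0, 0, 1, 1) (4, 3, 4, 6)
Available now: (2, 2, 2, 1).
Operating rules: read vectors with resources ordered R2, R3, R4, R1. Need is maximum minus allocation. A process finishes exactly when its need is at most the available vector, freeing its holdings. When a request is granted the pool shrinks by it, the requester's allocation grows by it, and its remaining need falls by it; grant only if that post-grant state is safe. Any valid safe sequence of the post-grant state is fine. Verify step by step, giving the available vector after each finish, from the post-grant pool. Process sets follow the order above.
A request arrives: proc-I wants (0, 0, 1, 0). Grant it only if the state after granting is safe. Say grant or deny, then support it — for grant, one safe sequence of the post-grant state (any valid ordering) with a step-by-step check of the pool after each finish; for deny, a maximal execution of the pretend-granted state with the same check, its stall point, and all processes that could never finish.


DENY. Granting would leave the state unsafe.
Key observation: after proc-E, proc-B the pool peaks at (6, 5, 2, 4), and each blocked process is short somewhere: proc-H on R4; proc-I on R1.
After a pretend grant, a maximal execution: proc-E, proc-B — then nothing else fits. Verifying each step:
  pool = (2, 2, 1, 1)
  run proc-E (needs (1, 0, 0, 0), free (2, 2, 1, 1)); after release of (2, 1, 0, 0) the pool is (4, 3, 1, 1)
  run proc-B (needs (4, 3, 1, 0), free (4, 3, 1, 1)); after release of (2, 2, 1, 3) the pool is (6, 5, 2, 4)
  blocked: proc-H wants (1, 3, 3, 2), pool (6, 5, 2, 4) — not enough R4
  blocked: proc-I wants (4, 3, 2, 5), pool (6, 5, 2, 4) — not enough R1
Post-grant, the permanently blocked set is proc-H and proc-I.


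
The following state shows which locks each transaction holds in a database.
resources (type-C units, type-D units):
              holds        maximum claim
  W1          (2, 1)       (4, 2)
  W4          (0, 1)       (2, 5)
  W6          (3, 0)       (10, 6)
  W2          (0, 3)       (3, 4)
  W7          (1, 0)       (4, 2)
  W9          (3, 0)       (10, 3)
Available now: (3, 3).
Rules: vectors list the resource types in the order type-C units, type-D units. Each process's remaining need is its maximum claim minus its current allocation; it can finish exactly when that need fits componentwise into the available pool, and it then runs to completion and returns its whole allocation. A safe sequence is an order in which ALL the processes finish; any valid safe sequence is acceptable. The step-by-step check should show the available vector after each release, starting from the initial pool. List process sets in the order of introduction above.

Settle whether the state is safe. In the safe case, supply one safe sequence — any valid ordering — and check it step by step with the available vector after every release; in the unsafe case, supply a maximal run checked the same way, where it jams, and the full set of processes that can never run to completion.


UNSAFE.
Key observation: the pool after W7, W1, W2, W4 is (6, 8); every surviving request exceeds it in type-C units, so progress ends there.
A maximal execution: W7, W1, W2, W4 — then nothing else fits. Check, step by step:
  pool = (3, 3)
  W7: need (3, 2) fits (3, 3); releases (1, 0), pool now (4, 3)
  W1: need (2, 1) fits (4, 3); releases (2, 1), pool now (6, 4)
  W2: need (3, 1) fits (6, 4); releases (0, 3), pool now (6, 7)
  W4: need (2, 4) fits (6, 7); releases (0, 1), pool now (6, 8)
  W6 cannot run: need (7, 6) vs free (6, 8) (insufficient type-C units)
  W9 cannot run: need (7, 3) vs free (6, 8) (insufficient type-C units)
Processes that can never finish: W6 and W9.


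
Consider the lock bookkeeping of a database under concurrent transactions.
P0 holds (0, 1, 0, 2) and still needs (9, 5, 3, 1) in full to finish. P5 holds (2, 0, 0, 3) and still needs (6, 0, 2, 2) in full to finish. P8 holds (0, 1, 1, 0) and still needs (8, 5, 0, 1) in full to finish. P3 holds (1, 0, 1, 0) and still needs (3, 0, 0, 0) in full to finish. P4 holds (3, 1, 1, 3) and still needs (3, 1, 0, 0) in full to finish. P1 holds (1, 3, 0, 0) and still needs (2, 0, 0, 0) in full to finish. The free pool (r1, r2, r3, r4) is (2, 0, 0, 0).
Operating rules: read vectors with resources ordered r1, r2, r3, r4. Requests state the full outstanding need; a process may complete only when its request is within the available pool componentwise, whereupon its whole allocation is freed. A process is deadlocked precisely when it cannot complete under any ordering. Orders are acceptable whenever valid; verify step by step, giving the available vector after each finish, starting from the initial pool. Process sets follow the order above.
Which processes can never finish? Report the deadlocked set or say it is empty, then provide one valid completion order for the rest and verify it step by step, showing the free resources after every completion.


Deadlocked set: P0 and P8.
Key observation: once P1, P4, P3, P5 finish, the pool peaks at (9, 4, 2, 6) — and every remaining process still needs more r2 than that.
A valid finishing order for the others: P1, P4, P3, P5. Walking it through:
  pool = (2, 0, 0, 0)
  P1: need (2, 0, 0, 0) fits (2, 0, 0, 0); releases (1, 3, 0, 0), pool now (3, 3, 0, 0)
  P4: need (3, 1, 0, 0) fits (3, 3, 0, 0); releases (3, 1, 1, 3), pool now (6, 4, 1, 3)
  P3: need (3, 0, 0, 0) fits (6, 4, 1, 3); releases (1, 0, 1, 0), pool now (7, 4, 2, 3)
  P5: need (6, 0, 2, 2) fits (7, 4, 2, 3); releases (2, 0, 0, 3), pool now (9, 4, 2, 6)
The stuck group stays short no matter what:
  P0 still needs (9, 5, 3, 1) but only (9, 4, 2, 6) is free — short on r2 and r3
  P8 still needs (8, 5, 0, 1) but only (9, 4, 2, 6) is free — short on r2


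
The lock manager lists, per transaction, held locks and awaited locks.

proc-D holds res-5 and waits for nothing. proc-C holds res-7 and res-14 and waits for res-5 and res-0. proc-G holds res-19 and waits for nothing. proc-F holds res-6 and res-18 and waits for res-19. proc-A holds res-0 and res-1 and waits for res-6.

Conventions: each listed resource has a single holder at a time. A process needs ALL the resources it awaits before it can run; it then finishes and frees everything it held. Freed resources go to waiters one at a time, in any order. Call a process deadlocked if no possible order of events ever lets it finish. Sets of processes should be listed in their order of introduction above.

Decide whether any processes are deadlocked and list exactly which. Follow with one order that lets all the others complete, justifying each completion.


No process is deadlocked.
Key observation: all waits point, directly or indirectly, at processes that can finish, so nothing is permanently blocked.
The rest can finish in the order proc-G, proc-D, proc-F, proc-A, proc-C.
Verifying each step:
  proc-G: no waits; runs immediately, freeing res-19
  proc-D: no waits; runs immediately, freeing res-5
  run proc-F (all its waits — res-19 — are resolved); releases res-6 and res-18
  run proc-A (all its waits — res-6 — are resolved); releases res-0 and res-1
  run proc-C (all its waits — res-5 and res-0 — are resolved); releases res-7 and res-14


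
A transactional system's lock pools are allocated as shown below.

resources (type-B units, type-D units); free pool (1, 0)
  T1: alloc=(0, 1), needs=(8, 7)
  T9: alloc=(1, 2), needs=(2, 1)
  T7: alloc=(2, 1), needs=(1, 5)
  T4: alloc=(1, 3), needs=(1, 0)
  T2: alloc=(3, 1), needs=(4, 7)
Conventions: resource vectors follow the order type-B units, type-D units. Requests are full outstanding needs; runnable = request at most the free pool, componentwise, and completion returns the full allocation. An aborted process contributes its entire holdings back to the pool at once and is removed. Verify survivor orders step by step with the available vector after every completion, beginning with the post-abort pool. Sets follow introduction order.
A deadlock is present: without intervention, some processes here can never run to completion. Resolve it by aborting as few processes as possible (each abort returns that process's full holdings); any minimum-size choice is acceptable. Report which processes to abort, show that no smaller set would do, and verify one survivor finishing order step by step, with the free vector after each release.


The answer: abort T2.
Key observation: no ordering could ever have run T1 before the abort of T2; with (3, 1) back in the pool it fits at step 4.
Why nothing smaller works: aborting no one leaves the state deadlocked as given.
The survivors complete as T9, T4, T7, T1. Step-by-step check (starting from the post-abort pool):
  pool = (4, 1)
  T9: need (2, 1) fits (4, 1); releases (1, 2), pool now (5, 3)
  T4: need (1, 0) fits (5, 3); releases (1, 3), pool now (6, 6)
  T7: need (1, 5) fits (6, 6); releases (2, 1), pool now (8, 7)
  T1: need (8, 7) fits (8, 7); releases (0, 1), pool now (8, 8)


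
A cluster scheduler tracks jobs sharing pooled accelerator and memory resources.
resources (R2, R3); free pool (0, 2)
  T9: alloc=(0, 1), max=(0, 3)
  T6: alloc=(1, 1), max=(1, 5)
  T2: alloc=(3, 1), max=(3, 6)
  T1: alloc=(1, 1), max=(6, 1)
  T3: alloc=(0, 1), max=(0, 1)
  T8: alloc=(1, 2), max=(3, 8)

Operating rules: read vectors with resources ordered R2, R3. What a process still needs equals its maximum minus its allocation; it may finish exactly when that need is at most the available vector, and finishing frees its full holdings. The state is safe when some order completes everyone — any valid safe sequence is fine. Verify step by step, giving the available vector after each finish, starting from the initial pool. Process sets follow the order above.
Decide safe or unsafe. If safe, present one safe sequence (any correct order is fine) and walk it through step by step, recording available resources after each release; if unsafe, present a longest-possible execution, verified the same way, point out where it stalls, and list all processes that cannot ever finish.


SAFE — a valid safe sequence is T3, T9, T6, T2, T8, T1.
Key observation: T6 is the earliest step where a requested resource binds exactly: need (0, 4), pool (0, 4) at its turn.
Walking it through:
  pool = (0, 2)
  T3 needs (0, 0) <= (0, 2) -> finishes; pool += (0, 1) = (0, 3)
  T9 needs (0, 2) <= (0, 3) -> finishes; pool += (0, 1) = (0, 4)
  T6 needs (0, 4) <= (0, 4) -> finishes; pool += (1, 1) = (1, 5)
  T2 needs (0, 5) <= (1, 5) -> finishes; pool += (3, 1) = (4, 6)
  T8 needs (2, 6) <= (4, 6) -> finishes; pool += (1, 2) = (5, 8)
  T1 needs (5, 0) <= (5, 8) -> finishes; pool += (1, 1) = (6, 9)


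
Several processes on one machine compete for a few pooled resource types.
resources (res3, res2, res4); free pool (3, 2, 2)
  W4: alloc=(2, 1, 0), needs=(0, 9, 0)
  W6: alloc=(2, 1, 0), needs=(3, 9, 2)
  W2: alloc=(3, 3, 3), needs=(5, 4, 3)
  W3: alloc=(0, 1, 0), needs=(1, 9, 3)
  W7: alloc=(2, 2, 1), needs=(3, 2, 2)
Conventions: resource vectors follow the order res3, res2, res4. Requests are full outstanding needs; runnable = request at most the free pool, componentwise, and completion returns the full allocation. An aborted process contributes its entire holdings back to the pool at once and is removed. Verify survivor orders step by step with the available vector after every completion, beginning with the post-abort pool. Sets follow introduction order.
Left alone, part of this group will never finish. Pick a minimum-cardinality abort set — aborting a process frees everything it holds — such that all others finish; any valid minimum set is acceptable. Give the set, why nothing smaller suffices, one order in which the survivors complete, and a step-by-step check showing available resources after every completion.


Minimum abort set: W4 and W6.
Key observation: W3 had no path to completion before; after the abort of W4 and W6 ((4, 2, 0) returned), step 3 is where it fits.
No one abort is enough; case by case: W4 alone leaves W6 blocked (short on res2); W6 alone leaves W4 blocked (short on res2); W2 alone leaves W4 blocked (short on res2); W3 alone leaves W4 blocked (short on res2); W7 alone leaves W4 blocked (short on res2).
One survivor order: W7, W2, W3. Step-by-step check (post-abort pool first):
  pool = (7, 4, 2)
  W7 needs (3, 2, 2) <= (7, 4, 2) -> finishes; pool += (2, 2, 1) = (9, 6, 3)
  W2 needs (5, 4, 3) <= (9, 6, 3) -> finishes; pool += (3, 3, 3) = (12, 9, 6)
  W3 needs (1, 9, 3) <= (12, 9, 6) -> finishes; pool += (0, 1, 0) = (12, 10, 6)


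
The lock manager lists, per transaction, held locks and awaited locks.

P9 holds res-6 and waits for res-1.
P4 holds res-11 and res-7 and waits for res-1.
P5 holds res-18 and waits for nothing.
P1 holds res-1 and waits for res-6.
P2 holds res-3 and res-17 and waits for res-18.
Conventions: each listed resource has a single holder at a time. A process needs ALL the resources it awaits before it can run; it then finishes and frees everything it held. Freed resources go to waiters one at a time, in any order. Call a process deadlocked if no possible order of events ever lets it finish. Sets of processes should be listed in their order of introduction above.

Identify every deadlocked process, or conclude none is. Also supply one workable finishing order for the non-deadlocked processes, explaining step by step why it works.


The deadlocked set is P9, P4 and P1.
Key observation: along P9 -> P1 -> P9, each member waits on what the next one holds — a deadlock; P4 waits into the deadlock from upstream.
The rest can finish in the order P5, P2.
Check, step by step:
  P5: no waits; runs immediately, freeing res-18
  P2: everything it awaited (res-18) is free; runs, freeing res-3 and res-17


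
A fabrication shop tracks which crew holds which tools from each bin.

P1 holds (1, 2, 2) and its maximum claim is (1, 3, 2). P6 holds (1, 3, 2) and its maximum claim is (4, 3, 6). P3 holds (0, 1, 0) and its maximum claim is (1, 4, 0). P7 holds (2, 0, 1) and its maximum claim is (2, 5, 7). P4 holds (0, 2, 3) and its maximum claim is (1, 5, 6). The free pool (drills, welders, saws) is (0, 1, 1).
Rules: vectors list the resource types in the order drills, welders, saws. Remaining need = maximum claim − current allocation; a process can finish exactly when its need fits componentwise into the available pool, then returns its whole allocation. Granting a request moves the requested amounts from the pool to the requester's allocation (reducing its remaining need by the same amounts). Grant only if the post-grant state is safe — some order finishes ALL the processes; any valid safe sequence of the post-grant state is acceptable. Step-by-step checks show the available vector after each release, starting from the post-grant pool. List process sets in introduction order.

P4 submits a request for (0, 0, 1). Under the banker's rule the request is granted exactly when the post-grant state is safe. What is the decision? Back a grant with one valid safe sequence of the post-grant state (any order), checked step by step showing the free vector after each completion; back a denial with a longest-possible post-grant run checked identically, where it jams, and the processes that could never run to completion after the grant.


GRANT: granting preserves safety; a valid post-grant sequence is P1, P3, P4, P7, P6.
Key observation: with (0, 1, 0) left after the transfer, P1 can run at once — the state stays safe.
Check on the post-grant state, step by step:
  pool = (0, 1, 0)
  P1 needs (0, 1, 0) <= (0, 1, 0) -> finishes; pool += (1, 2, 2) = (1, 3, 2)
  P3 needs (1, 3, 0) <= (1, 3, 2) -> finishes; pool += (0, 1, 0) = (1, 4, 2)
  P4 needs (1, 3, 2) <= (1, 4, 2) -> finishes; pool += (0, 2, 4) = (1, 6, 6)
  P7 needs (0, 5, 6) <= (1, 6, 6) -> finishes; pool += (2, 0, 1) = (3, 6, 7)
  P6 needs (3, 0, 4) <= (3, 6, 7) -> finishes; pool += (1, 3, 2) = (4, 9, 9)


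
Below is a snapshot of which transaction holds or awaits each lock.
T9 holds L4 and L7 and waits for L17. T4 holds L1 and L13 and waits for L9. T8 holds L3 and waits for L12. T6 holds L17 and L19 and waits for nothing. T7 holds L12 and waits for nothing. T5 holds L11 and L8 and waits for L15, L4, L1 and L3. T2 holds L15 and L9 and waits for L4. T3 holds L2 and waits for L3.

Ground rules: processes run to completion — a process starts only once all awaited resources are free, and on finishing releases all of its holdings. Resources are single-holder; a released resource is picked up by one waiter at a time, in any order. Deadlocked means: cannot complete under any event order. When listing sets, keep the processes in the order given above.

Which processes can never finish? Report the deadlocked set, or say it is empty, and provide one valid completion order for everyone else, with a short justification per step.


No process is deadlocked.
Key observation: the waits form no ring: some process can always run, and its releases unblock the others one by one.
One completion order for the rest: T7, T6, T9, T2, T8, T3, T4, T5.
Verifying each step:
  run T7 (it waits on nothing); releases L12
  run T6 (it waits on nothing); releases L17 and L19
  run T9 (all its waits — L17 — are resolved); releases L4 and L7
  run T2 (all its waits — L4 — are resolved); releases L15 and L9
  run T8 (all its waits — L12 — are resolved); releases L3
  run T3 (all its waits — L3 — are resolved); releases L2
  run T4 (all its waits — L9 — are resolved); releases L1 and L13
  run T5 (all its waits — L15, L4, L1 and L3 — are resolved); releases L11 and L8
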